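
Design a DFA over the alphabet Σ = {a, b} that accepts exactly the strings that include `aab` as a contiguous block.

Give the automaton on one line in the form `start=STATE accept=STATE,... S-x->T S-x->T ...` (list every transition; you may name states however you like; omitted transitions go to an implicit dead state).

start=q0 accept=q3 q0-a->q1 q0-b->q0 q1-a->q2 q1-b->q0 q2-a->q2 q2-b->q3 q3-a->q3 q3-b->q3

Track how much of `aab` has been matched so far: state q0 is no progress, q3 is the absorbing accept state reached once `aab` has occurred. Intermediate states record partial matches; on a mismatch, fall back to the longest reusable overlap.
4 states suffice.
        a   b  
>  q0   q1  q0 
   q1   q2  q0 
   q2   q2  q3 
 * q3   q3  q3 
(> = start, * = accepting)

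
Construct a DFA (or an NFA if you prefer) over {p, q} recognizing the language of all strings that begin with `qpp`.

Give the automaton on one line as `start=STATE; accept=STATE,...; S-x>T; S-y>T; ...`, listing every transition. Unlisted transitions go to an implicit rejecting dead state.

start=A; accept=D; A-p>E; A-q>B; B-p>C; B-q>E; C-p>D; C-q>E; D-p>D; D-q>D; E-p>E; E-q>E

Walk along `qpp` while the input agrees: from A take `q` to B, and so on. Any deviation drops to the rejecting sink E. Once D is reached the prefix is confirmed and every continuation is accepted.
A 5-state machine:
       p  q 
>  A   E  B 
   B   C  E 
   C   D  E 
 * D   D  D 
   E   E  E 
(> = start, * = accepting)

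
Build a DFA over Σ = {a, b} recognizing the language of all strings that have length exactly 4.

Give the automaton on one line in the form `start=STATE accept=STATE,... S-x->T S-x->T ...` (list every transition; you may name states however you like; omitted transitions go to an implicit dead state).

start=q0 accept=q4 q0-a->q1 q0-b->q1 q1-a->q2 q1-b->q2 q2-a->q3 q2-b->q3 q3-a->q4 q3-b->q4 q4-a->q5 q4-b->q5 q5-a->q5 q5-b->q5

We only need to distinguish lengths 0, 1, …, 4, and '>4'. Chain q0 → q1 → q2 → q3 → q4 → q5 on every symbol, with q5 looping. Accepting states: {q4}.
6 states suffice.
        a   b  
>  q0   q1  q1 
   q1   q2  q2 
   q2   q3  q3 
   q3   q4  q4 
 * q4   q5  q5 
   q5   q5  q5 
(> = start, * = accepting)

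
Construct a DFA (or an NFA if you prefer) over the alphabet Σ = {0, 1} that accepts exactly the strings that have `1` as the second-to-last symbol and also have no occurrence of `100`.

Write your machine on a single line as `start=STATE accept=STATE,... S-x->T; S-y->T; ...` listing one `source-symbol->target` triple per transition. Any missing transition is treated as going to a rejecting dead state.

start=s0; accept=s5,s6; s0-0->s1; s0-1->s2; s1-0->s3; s1-1->s4; s2-0->s5; s2-1->s6; s3-0->s3; s3-1->s4; s4-0->s5; s4-1->s6; s5-0->s7; s5-1->s4; s6-0->s5; s6-1->s6; s7-0->s7; s7-1->s8; s8-0->s9; s8-1->s10; s9-0->s7; s9-1->s8; s10-0->s9; s10-1->s10

Run two small machines in parallel and take their product. The first has 7 states tracking the last 2 symbols read; the second has 4 states tracking partial matches of the forbidden pattern `100`. A product state is a pair (one from each), accepting exactly when both do.
          0    1  
>  s0     s1   s2 
   s1     s3   s4 
   s2     s5   s6 
   s3     s3   s4 
   s4     s5   s6 
 * s5     s7   s4 
 * s6     s5   s6 
   s7     s7   s8 
   s8     s9  s10 
   s9     s7   s8 
   s10    s9  s10 
(> = start, * = accepting)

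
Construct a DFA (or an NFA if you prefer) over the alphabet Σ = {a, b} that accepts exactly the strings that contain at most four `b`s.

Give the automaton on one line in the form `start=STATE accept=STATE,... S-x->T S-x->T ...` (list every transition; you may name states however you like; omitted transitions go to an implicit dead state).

start=S0 accept=S0,S1,S2,S3,S4 S0-a->S0 S0-b->S1 S1-a->S1 S1-b->S2 S2-a->S2 S2-b->S3 S3-a->S3 S3-b->S4 S4-a->S4 S4-b->S5 S5-a->S5 S5-b->S5

Count `b`s, saturating at 5: states S0 through S4 mean 0 through 4 `b`s seen; S5 means more than 4. Each `b` increments (capped at S5); other symbols loop. Accept from {S0, S1, S2, S3, S4}.
        a   b  
>* S0   S0  S1 
 * S1   S1  S2 
 * S2   S2  S3 
 * S3   S3  S4 
 * S4   S4  S5 
   S5   S5  S5 
(> = start, * = accepting)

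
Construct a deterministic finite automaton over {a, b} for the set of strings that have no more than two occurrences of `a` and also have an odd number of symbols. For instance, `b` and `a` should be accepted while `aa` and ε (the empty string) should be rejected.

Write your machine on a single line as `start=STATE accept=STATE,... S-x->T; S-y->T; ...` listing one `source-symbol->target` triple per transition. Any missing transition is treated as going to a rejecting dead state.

Run two small machines in parallel and take their product. The first has 4 states tracking the count of `a`s, saturating at 3; the second has 2 states tracking the input length modulo 2. A product state is a pair (one from each), accepting exactly when both do.
An 8-state machine:
        a   b  
>  S0   S1  S2 
 * S1   S3  S4 
 * S2   S4  S0 
   S3   S5  S6 
   S4   S6  S1 
   S5   S7  S7 
 * S6   S7  S3 
   S7   S5  S5 
(> = start, * = accepting)

start=S0; accept=S1,S2,S6; S0-a->S1; S0-b->S2; S1-a->S3; S1-b->S4; S2-a->S4; S2-b->S0; S3-a->S5; S3-b->S6; S4-a->S6; S4-b->S1; S5-a->S7; S5-b->S7; S6-a->S7; S6-b->S3; S7-a->S5; S7-b->S5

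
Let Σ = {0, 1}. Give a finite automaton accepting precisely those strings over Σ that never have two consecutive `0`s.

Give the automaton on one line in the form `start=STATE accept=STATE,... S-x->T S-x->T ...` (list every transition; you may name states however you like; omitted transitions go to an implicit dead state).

start=s0 accept=s0,s1 s0-0->s1 s0-1->s0 s1-0->s2 s1-1->s0 s2-0->s2 s2-1->s2

Track partial matches of the forbidden pattern `00`. State s2 is a dead state reached once `00` has occurred; every other state accepts. s0 means no part of `00` is currently matched.
With 3 states:
        0   1  
>* s0   s1  s0 
 * s1   s2  s0 
   s2   s2  s2 
(> = start, * = accepting)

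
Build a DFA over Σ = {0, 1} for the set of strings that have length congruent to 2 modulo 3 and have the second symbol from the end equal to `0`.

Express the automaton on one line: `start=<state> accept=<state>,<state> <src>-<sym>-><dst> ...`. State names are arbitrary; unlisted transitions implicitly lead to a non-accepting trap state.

start=q0 accept=q3,q4 q0-0->q1 q0-1->q2 q1-0->q3 q1-1->q4 q2-0->q5 q2-1->q6 q3-0->q7 q3-1->q8 q4-0->q9 q4-1->q10 q5-0->q7 q5-1->q8 q6-0->q9 q6-1->q10 q7-0->q11 q7-1->q12 q8-0->q13 q8-1->q14 q9-0->q11 q9-1->q12 q10-0->q13 q10-1->q14 q11-0->q3 q11-1->q4 q12-0->q5 q12-1->q6 q13-0->q3 q13-1->q4 q14-0->q5 q14-1->q6

Handle the two conditions separately and then intersect. One (3 states) tracks the input length modulo 3; the other (7 states) tracks the last 2 symbols read. Each combined state is a pair, one component from each; accept when both components accept.
A 15-state machine:
          0    1  
>  q0     q1   q2 
   q1     q3   q4 
   q2     q5   q6 
 * q3     q7   q8 
 * q4     q9  q10 
   q5     q7   q8 
   q6     q9  q10 
   q7    q11  q12 
   q8    q13  q14 
   q9    q11  q12 
   q10   q13  q14 
   q11    q3   q4 
   q12    q5   q6 
   q13    q3   q4 
   q14    q5   q6 
(> = start, * = accepting)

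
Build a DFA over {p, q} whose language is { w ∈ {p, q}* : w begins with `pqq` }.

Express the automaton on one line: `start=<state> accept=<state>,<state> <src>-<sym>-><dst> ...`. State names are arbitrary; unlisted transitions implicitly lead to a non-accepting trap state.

Walk along `pqq` while the input agrees: from s0 take `p` to s1, and so on. Any deviation drops to the rejecting sink s4. Once s3 is reached the prefix is confirmed and every continuation is accepted.
With 5 states:
        p   q  
>  s0   s1  s4 
   s1   s4  s2 
   s2   s4  s3 
 * s3   s3  s3 
   s4   s4  s4 
(> = start, * = accepting)

start=s0 accept=s3 s0-p->s1 s0-q->s4 s1-p->s4 s1-q->s2 s2-p->s4 s2-q->s3 s3-p->s3 s3-q->s3 s4-p->s4 s4-q->s4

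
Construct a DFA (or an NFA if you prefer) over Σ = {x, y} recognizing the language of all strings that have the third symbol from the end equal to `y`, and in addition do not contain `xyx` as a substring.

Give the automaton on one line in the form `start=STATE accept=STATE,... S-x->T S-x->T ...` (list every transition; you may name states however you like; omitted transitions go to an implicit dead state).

Build one automaton per condition and run them in lockstep. One (15 states) tracks the last 3 symbols read; the other (4 states) tracks partial matches of the forbidden pattern `xyx`. Each combined state is a pair, one component from each; accept when both components accept.
With 22 states:
          x    y  
>  q0     q1   q2 
   q1     q3   q4 
   q2     q5   q6 
   q3     q7   q8 
   q4     q9  q10 
   q5    q11  q12 
   q6    q13  q14 
   q7     q7   q8 
   q8     q9  q10 
   q9    q15  q16 
   q10   q13  q14 
 * q11    q7   q8 
 * q12    q9  q10 
 * q13   q11  q12 
 * q14   q13  q14 
   q15   q17  q18 
   q16    q9  q19 
   q17   q17  q18 
   q18    q9  q19 
   q19   q20  q21 
   q20   q15  q16 
   q21   q20  q21 
(> = start, * = accepting)

start=q0 accept=q11,q12,q13,q14 q0-x->q1 q0-y->q2 q1-x->q3 q1-y->q4 q2-x->q5 q2-y->q6 q3-x->q7 q3-y->q8 q4-x->q9 q4-y->q10 q5-x->q11 q5-y->q12 q6-x->q13 q6-y->q14 q7-x->q7 q7-y->q8 q8-x->q9 q8-y->q10 q9-x->q15 q9-y->q16 q10-x->q13 q10-y->q14 q11-x->q7 q11-y->q8 q12-x->q9 q12-y->q10 q13-x->q11 q13-y->q12 q14-x->q13 q14-y->q14 q15-x->q17 q15-y->q18 q16-x->q9 q16-y->q19 q17-x->q17 q17-y->q18 q18-x->q9 q18-y->q19 q19-x->q20 q19-y->q21 q20-x->q15 q20-y->q16 q21-x->q20 q21-y->q21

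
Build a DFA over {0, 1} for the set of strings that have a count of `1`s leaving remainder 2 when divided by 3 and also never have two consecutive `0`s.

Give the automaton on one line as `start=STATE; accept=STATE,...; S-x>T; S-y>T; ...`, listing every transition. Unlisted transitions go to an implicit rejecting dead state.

start=S0; accept=S5,S7; S0-0>S1; S0-1>S2; S1-0>S3; S1-1>S2; S2-0>S4; S2-1>S5; S3-0>S3; S3-1>S6; S4-0>S6; S4-1>S5; S5-0>S7; S5-1>S0; S6-0>S6; S6-1>S8; S7-0>S8; S7-1>S0; S8-0>S8; S8-1>S3

Handle the two conditions separately and then intersect. One (3 states) tracks the count of `1`s modulo 3; the other (3 states) tracks partial matches of the forbidden pattern `00`. Each combined state is a pair, one component from each; accept when both components accept.
        0   1  
>  S0   S1  S2 
   S1   S3  S2 
   S2   S4  S5 
   S3   S3  S6 
   S4   S6  S5 
 * S5   S7  S0 
   S6   S6  S8 
 * S7   S8  S0 
   S8   S8  S3 
(> = start, * = accepting)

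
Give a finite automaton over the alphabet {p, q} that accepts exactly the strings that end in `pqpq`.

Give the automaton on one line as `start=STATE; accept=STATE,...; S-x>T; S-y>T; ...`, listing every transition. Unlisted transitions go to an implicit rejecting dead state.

Let each state record the length of the longest suffix of the input read so far that is also a prefix of `pqpq`. B means the last symbol is `p`; C means the last 2 symbols are `pq`; D means the last 3 symbols are `pqp`; E means the last 4 symbols are `pqpq`. Accept only at E, where the string currently ends in `pqpq`.
With 5 states:
       p  q 
>  A   B  A 
   B   B  C 
   C   D  A 
   D   B  E 
 * E   D  A 
(> = start, * = accepting)

start=A; accept=E; A-p>B; A-q>A; B-p>B; B-q>C; C-p>D; C-q>A; D-p>B; D-q>E; E-p>D; E-q>A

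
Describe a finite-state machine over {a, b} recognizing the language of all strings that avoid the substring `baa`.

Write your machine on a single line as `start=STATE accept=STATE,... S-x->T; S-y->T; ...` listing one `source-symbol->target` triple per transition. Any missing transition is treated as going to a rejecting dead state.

start=q0; accept=q0,q1,q2; q0-a->q0; q0-b->q1; q1-a->q2; q1-b->q1; q2-a->q3; q2-b->q1; q3-a->q3; q3-b->q3

This is the complement of 'contains `baa`'. Use the same substring-matching states — q0 through q3 holding how much of `baa` has just been matched — but flip the accepting set: everything except the trap q3 accepts.
4 states suffice.
        a   b  
>* q0   q0  q1 
 * q1   q2  q1 
 * q2   q3  q1 
   q3   q3  q3 
(> = start, * = accepting)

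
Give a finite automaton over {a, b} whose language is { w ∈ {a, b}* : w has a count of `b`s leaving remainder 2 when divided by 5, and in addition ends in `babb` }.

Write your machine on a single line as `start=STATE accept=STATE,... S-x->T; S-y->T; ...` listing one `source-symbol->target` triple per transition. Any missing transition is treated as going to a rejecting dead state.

Handle the two conditions separately and then intersect. The first has 5 states tracking the count of `b`s modulo 5; the second has 5 states tracking how much of the suffix `babb` has currently been matched. A product state is a pair (one from each), accepting exactly when both do. Equivalent product states are then merged.
With 9 states:
        a   b  
>  s0   s0  s1 
   s1   s1  s2 
   s2   s2  s3 
   s3   s3  s4 
   s4   s4  s5 
   s5   s6  s1 
   s6   s0  s7 
   s7   s1  s8 
 * s8   s2  s3 
(> = start, * = accepting)

start=s0; accept=s8; s0-a->s0; s0-b->s1; s1-a->s1; s1-b->s2; s2-a->s2; s2-b->s3; s3-a->s3; s3-b->s4; s4-a->s4; s4-b->s5; s5-a->s6; s5-b->s1; s6-a->s0; s6-b->s7; s7-a->s1; s7-b->s8; s8-a->s2; s8-b->s3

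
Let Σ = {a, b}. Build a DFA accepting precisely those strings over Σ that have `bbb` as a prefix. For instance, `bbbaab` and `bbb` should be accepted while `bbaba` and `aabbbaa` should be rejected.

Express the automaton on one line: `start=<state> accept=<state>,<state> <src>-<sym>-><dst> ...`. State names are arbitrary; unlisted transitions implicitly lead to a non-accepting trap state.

start=S0 accept=S3 S0-a->S4 S0-b->S1 S1-a->S4 S1-b->S2 S2-a->S4 S2-b->S3 S3-a->S3 S3-b->S3 S4-a->S4 S4-b->S4

Check the first 3 symbols one by one: S0 through S2 record how many have matched `bbb` so far; any wrong symbol goes to the dead state S4. After all 3 match we enter the accepting sink S3.
5 states suffice.
        a   b  
>  S0   S4  S1 
   S1   S4  S2 
   S2   S4  S3 
 * S3   S3  S3 
   S4   S4  S4 
(> = start, * = accepting)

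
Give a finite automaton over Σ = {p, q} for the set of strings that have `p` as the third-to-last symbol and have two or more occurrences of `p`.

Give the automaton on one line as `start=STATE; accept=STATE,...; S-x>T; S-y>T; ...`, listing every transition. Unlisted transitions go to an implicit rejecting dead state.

start=s0; accept=s4,s5,s6,s8; s0-p>s1; s0-q>s0; s1-p>s2; s1-q>s3; s2-p>s4; s2-q>s5; s3-p>s6; s3-q>s7; s4-p>s4; s4-q>s5; s5-p>s6; s5-q>s8; s6-p>s2; s6-q>s9; s7-p>s10; s7-q>s7; s8-p>s10; s8-q>s7; s9-p>s6; s9-q>s8; s10-p>s2; s10-q>s9

Handle the two conditions separately and then intersect. The first has 15 states tracking the last 3 symbols read; the second has 4 states tracking the count of `p`s, saturating at 3. A product state is a pair (one from each), accepting exactly when both do. Equivalent product states are then merged.
An 11-state machine:
          p    q  
>  s0     s1   s0 
   s1     s2   s3 
   s2     s4   s5 
   s3     s6   s7 
 * s4     s4   s5 
 * s5     s6   s8 
 * s6     s2   s9 
   s7    s10   s7 
 * s8    s10   s7 
   s9     s6   s8 
   s10    s2   s9 
(> = start, * = accepting)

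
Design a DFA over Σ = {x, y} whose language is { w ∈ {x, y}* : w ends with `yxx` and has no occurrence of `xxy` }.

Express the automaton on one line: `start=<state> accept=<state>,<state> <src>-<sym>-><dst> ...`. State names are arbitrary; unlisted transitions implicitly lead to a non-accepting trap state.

Handle the two conditions separately and then intersect. One (4 states) tracks how much of the suffix `yxx` has currently been matched; the other (4 states) tracks partial matches of the forbidden pattern `xxy`. Each combined state is a pair, one component from each; accept when both components accept.
10 states suffice.
        x   y  
>  q0   q1  q2 
   q1   q3  q2 
   q2   q4  q2 
   q3   q3  q5 
   q4   q6  q2 
   q5   q7  q5 
 * q6   q3  q5 
   q7   q8  q5 
   q8   q9  q5 
   q9   q9  q5 
(> = start, * = accepting)

start=q0 accept=q6 q0-x->q1 q0-y->q2 q1-x->q3 q1-y->q2 q2-x->q4 q2-y->q2 q3-x->q3 q3-y->q5 q4-x->q6 q4-y->q2 q5-x->q7 q5-y->q5 q6-x->q3 q6-y->q5 q7-x->q8 q7-y->q5 q8-x->q9 q8-y->q5 q9-x->q9 q9-y->q5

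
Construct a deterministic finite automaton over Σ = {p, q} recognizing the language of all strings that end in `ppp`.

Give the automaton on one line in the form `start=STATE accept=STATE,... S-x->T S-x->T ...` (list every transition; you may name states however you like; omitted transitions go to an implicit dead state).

Remember how much of `ppp` the current input suffix matches. State A means no match yet; B means the last symbol is `p`; C means the last 2 symbols are `pp`; D means the last 3 symbols are `ppp`. Only D accepts. On a mismatch, fall back to the longest proper suffix that is still a prefix of `ppp`.
A 4-state machine:
       p  q 
>  A   B  A 
   B   C  A 
   C   D  A 
 * D   D  A 
(> = start, * = accepting)

start=A accept=D A-p->B A-q->A B-p->C B-q->A C-p->D C-q->A D-p->D D-q->A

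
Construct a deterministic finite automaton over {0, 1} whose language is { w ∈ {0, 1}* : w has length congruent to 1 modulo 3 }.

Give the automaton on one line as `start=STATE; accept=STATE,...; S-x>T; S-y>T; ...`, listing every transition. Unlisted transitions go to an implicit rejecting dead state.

Count input length modulo 3: every symbol advances one step around the cycle q0 → q1 → q2 → q0. Accept at q1.
A 3-state machine:
        0   1  
>  q0   q1  q1 
 * q1   q2  q2 
   q2   q0  q0 
(> = start, * = accepting)

start=q0; accept=q1; q0-0>q1; q0-1>q1; q1-0>q2; q1-1>q2; q2-0>q0; q2-1>q0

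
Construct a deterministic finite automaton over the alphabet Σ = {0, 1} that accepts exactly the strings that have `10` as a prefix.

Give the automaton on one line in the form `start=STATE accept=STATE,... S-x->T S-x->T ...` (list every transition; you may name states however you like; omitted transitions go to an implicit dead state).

start=q0 accept=q2 q0-0->q3 q0-1->q1 q1-0->q2 q1-1->q3 q2-0->q2 q2-1->q2 q3-0->q3 q3-1->q3

Check the first 2 symbols one by one: q0 through q1 record how many have matched `10` so far; any wrong symbol goes to the dead state q3. After all 2 match we enter the accepting sink q2.
        0   1  
>  q0   q3  q1 
   q1   q2  q3 
 * q2   q2  q2 
   q3   q3  q3 
(> = start, * = accepting)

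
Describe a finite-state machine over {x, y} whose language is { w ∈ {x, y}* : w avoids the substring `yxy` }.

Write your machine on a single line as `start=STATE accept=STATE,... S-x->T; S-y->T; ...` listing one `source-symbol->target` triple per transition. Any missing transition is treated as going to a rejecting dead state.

This is the complement of 'contains `yxy`'. Use the same substring-matching states — s0 through s3 holding how much of `yxy` has just been matched — but flip the accepting set: everything except the trap s3 accepts.
A 4-state machine:
        x   y  
>* s0   s0  s1 
 * s1   s2  s1 
 * s2   s0  s3 
   s3   s3  s3 
(> = start, * = accepting)

start=s0; accept=s0,s1,s2; s0-x->s0; s0-y->s1; s1-x->s2; s1-y->s1; s2-x->s0; s2-y->s3; s3-x->s3; s3-y->s3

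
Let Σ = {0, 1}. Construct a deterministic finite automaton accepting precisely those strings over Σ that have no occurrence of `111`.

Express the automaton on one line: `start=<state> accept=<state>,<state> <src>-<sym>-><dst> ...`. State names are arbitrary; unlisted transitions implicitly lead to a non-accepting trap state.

start=q0 accept=q0,q1,q2 q0-0->q0 q0-1->q1 q1-0->q0 q1-1->q2 q2-0->q0 q2-1->q3 q3-0->q3 q3-1->q3

This is the complement of 'contains `111`'. Use the same substring-matching states — q0 through q3 holding how much of `111` has just been matched — but flip the accepting set: everything except the trap q3 accepts.
4 states suffice.
        0   1  
>* q0   q0  q1 
 * q1   q0  q2 
 * q2   q0  q3 
   q3   q3  q3 
(> = start, * = accepting)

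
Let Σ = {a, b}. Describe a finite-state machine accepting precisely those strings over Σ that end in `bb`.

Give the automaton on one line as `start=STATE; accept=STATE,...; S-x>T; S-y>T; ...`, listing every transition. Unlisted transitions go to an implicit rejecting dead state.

Remember how much of `bb` the current input suffix matches. State q0 means no match yet; q1 means the last symbol is `b`; q2 means the last 2 symbols are `bb`. Only q2 accepts. On a mismatch, fall back to the longest proper suffix that is still a prefix of `bb`.
A 3-state machine:
        a   b  
>  q0   q0  q1 
   q1   q0  q2 
 * q2   q0  q2 
(> = start, * = accepting)

start=q0; accept=q2; q0-a>q0; q0-b>q1; q1-a>q0; q1-b>q2; q2-a>q0; q2-b>q2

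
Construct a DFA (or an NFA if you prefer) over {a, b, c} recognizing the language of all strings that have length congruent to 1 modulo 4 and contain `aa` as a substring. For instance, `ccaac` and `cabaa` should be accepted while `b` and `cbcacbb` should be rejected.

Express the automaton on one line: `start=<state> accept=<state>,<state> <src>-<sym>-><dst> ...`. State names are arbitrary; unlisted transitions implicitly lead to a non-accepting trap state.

start=q0 accept=q11 q0-a->q1 q0-b->q2 q0-c->q2 q1-a->q3 q1-b->q4 q1-c->q4 q2-a->q5 q2-b->q4 q2-c->q4 q3-a->q6 q3-b->q6 q3-c->q6 q4-a->q7 q4-b->q8 q4-c->q8 q5-a->q6 q5-b->q8 q5-c->q8 q6-a->q9 q6-b->q9 q6-c->q9 q7-a->q9 q7-b->q0 q7-c->q0 q8-a->q10 q8-b->q0 q8-c->q0 q9-a->q11 q9-b->q11 q9-c->q11 q10-a->q11 q10-b->q2 q10-c->q2 q11-a->q3 q11-b->q3 q11-c->q3

Run two small machines in parallel and take their product. One (4 states) tracks the input length modulo 4; the other (3 states) tracks whether and how much of `aa` has been seen. Each combined state is a pair, one component from each; accept when both components accept.
With 12 states:
          a    b    c  
>  q0     q1   q2   q2 
   q1     q3   q4   q4 
   q2     q5   q4   q4 
   q3     q6   q6   q6 
   q4     q7   q8   q8 
   q5     q6   q8   q8 
   q6     q9   q9   q9 
   q7     q9   q0   q0 
   q8    q10   q0   q0 
   q9    q11  q11  q11 
   q10   q11   q2   q2 
 * q11    q3   q3   q3 
(> = start, * = accepting)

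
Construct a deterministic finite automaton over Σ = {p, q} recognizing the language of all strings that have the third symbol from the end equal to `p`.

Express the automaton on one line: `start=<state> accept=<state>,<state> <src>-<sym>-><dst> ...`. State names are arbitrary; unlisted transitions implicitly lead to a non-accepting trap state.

start=A accept=H,I,J,K A-p->B A-q->C B-p->D B-q->E C-p->F C-q->G D-p->H D-q->I E-p->J E-q->K F-p->L F-q->M G-p->N G-q->O H-p->H H-q->I I-p->J I-q->K J-p->L J-q->M K-p->N K-q->O L-p->H L-q->I M-p->J M-q->K N-p->L N-q->M O-p->N O-q->O

Because acceptance depends on a position counted from the end, the machine has to buffer the most recent 3 symbols. Make each state the string of the last up-to-3 symbols read; on input `x` shift the window left and append `x`. Accept when the buffered window has length 3 and begins with `p`.
With 15 states:
       p  q 
>  A   B  C 
   B   D  E 
   C   F  G 
   D   H  I 
   E   J  K 
   F   L  M 
   G   N  O 
 * H   H  I 
 * I   J  K 
 * J   L  M 
 * K   N  O 
   L   H  I 
   M   J  K 
   N   L  M 
   O   N  O 
(> = start, * = accepting)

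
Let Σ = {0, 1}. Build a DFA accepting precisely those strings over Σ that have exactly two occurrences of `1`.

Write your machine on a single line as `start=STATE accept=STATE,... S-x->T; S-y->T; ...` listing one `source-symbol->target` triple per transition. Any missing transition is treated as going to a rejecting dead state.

Only the number of `1`s matters, and only up to 3. Make a chain S0 → S1 → S2 → S3 advanced by each `1` (with S3 absorbing); every other symbol self-loops. The accepting set is {S2}.
4 states suffice.
        0   1  
>  S0   S0  S1 
   S1   S1  S2 
 * S2   S2  S3 
   S3   S3  S3 
(> = start, * = accepting)

start=S0; accept=S2; S0-0->S0; S0-1->S1; S1-0->S1; S1-1->S2; S2-0->S2; S2-1->S3; S3-0->S3; S3-1->S3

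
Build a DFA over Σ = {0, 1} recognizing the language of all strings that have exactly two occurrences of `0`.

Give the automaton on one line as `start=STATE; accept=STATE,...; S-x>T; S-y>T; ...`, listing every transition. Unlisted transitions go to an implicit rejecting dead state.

Count `0`s, saturating at 3: states A through C mean 0 through 2 `0`s seen; D means more than 2. Each `0` increments (capped at D); other symbols loop. Accept from {C}.
       0  1 
>  A   B  A 
   B   C  B 
 * C   D  C 
   D   D  D 
(> = start, * = accepting)

start=A; accept=C; A-0>B; A-1>A; B-0>C; B-1>B; C-0>D; C-1>C; D-0>D; D-1>D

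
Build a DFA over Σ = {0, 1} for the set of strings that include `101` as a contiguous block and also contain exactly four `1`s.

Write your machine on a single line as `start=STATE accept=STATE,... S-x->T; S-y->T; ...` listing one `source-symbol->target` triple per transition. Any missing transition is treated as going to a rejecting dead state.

start=S0; accept=S12; S0-0->S0; S0-1->S1; S1-0->S2; S1-1->S3; S2-0->S4; S2-1->S5; S3-0->S6; S3-1->S7; S4-0->S4; S4-1->S3; S5-0->S5; S5-1->S8; S6-0->S9; S6-1->S8; S7-0->S10; S7-1->S11; S8-0->S8; S8-1->S12; S9-0->S9; S9-1->S7; S10-0->S13; S10-1->S12; S11-0->S14; S11-1->S15; S12-0->S12; S12-1->S16; S13-0->S13; S13-1->S11; S14-0->S17; S14-1->S16; S15-0->S18; S15-1->S15; S16-0->S16; S16-1->S16; S17-0->S17; S17-1->S15; S18-0->S19; S18-1->S16; S19-0->S19; S19-1->S15

Build one automaton per condition and run them in lockstep. One (4 states) tracks whether and how much of `101` has been seen; the other (6 states) tracks the count of `1`s, saturating at 5. Each combined state is a pair, one component from each; accept when both components accept.
          0    1  
>  S0     S0   S1 
   S1     S2   S3 
   S2     S4   S5 
   S3     S6   S7 
   S4     S4   S3 
   S5     S5   S8 
   S6     S9   S8 
   S7    S10  S11 
   S8     S8  S12 
   S9     S9   S7 
   S10   S13  S12 
   S11   S14  S15 
 * S12   S12  S16 
   S13   S13  S11 
   S14   S17  S16 
   S15   S18  S15 
   S16   S16  S16 
   S17   S17  S15 
   S18   S19  S16 
   S19   S19  S15 
(> = start, * = accepting)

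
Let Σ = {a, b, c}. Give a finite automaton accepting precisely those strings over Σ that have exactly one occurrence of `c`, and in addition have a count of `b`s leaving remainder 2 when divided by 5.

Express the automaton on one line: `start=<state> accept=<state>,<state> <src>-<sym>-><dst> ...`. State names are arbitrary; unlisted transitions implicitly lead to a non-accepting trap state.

Handle the two conditions separately and then intersect. The first has 3 states tracking the count of `c`s, saturating at 2; the second has 5 states tracking the count of `b`s modulo 5. A product state is a pair (one from each), accepting exactly when both do. Equivalent product states are then merged.
An 11-state machine:
          a    b    c  
>  S0     S0   S1   S2 
   S1     S1   S3   S4 
   S2     S2   S4   S5 
   S3     S3   S6   S7 
   S4     S4   S7   S5 
   S5     S5   S5   S5 
   S6     S6   S8   S9 
 * S7     S7   S9   S5 
   S8     S8   S0  S10 
   S9     S9  S10   S5 
   S10   S10   S2   S5 
(> = start, * = accepting)

start=S0 accept=S7 S0-a->S0 S0-b->S1 S0-c->S2 S1-a->S1 S1-b->S3 S1-c->S4 S2-a->S2 S2-b->S4 S2-c->S5 S3-a->S3 S3-b->S6 S3-c->S7 S4-a->S4 S4-b->S7 S4-c->S5 S5-a->S5 S5-b->S5 S5-c->S5 S6-a->S6 S6-b->S8 S6-c->S9 S7-a->S7 S7-b->S9 S7-c->S5 S8-a->S8 S8-b->S0 S8-c->S10 S9-a->S9 S9-b->S10 S9-c->S5 S10-a->S10 S10-b->S2 S10-c->S5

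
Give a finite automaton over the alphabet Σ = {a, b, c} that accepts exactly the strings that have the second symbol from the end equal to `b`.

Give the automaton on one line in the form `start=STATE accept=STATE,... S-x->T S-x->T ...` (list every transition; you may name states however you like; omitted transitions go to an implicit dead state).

Because acceptance depends on a position counted from the end, the machine has to buffer the most recent 2 symbols. Make each state the string of the last up-to-2 symbols read; on input `x` shift the window left and append `x`. Accept when the buffered window has length 2 and begins with `b`.
          a    b    c  
>  q0     q1   q2   q3 
   q1     q4   q5   q6 
   q2     q7   q8   q9 
   q3    q10  q11  q12 
   q4     q4   q5   q6 
   q5     q7   q8   q9 
   q6    q10  q11  q12 
 * q7     q4   q5   q6 
 * q8     q7   q8   q9 
 * q9    q10  q11  q12 
   q10    q4   q5   q6 
   q11    q7   q8   q9 
   q12   q10  q11  q12 
(> = start, * = accepting)

start=q0 accept=q7,q8,q9 q0-a->q1 q0-b->q2 q0-c->q3 q1-a->q4 q1-b->q5 q1-c->q6 q2-a->q7 q2-b->q8 q2-c->q9 q3-a->q10 q3-b->q11 q3-c->q12 q4-a->q4 q4-b->q5 q4-c->q6 q5-a->q7 q5-b->q8 q5-c->q9 q6-a->q10 q6-b->q11 q6-c->q12 q7-a->q4 q7-b->q5 q7-c->q6 q8-a->q7 q8-b->q8 q8-c->q9 q9-a->q10 q9-b->q11 q9-c->q12 q10-a->q4 q10-b->q5 q10-c->q6 q11-a->q7 q11-b->q8 q11-c->q9 q12-a->q10 q12-b->q11 q12-c->q12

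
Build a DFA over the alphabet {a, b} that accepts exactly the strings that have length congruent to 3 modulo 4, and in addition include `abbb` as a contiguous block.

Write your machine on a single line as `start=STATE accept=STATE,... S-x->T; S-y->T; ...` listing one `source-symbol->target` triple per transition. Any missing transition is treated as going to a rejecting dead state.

start=S0; accept=S19; S0-a->S1; S0-b->S2; S1-a->S3; S1-b->S4; S2-a->S3; S2-b->S5; S3-a->S6; S3-b->S7; S4-a->S6; S4-b->S8; S5-a->S6; S5-b->S9; S6-a->S10; S6-b->S11; S7-a->S10; S7-b->S12; S8-a->S10; S8-b->S13; S9-a->S10; S9-b->S0; S10-a->S1; S10-b->S14; S11-a->S1; S11-b->S15; S12-a->S1; S12-b->S16; S13-a->S16; S13-b->S16; S14-a->S3; S14-b->S17; S15-a->S3; S15-b->S18; S16-a->S18; S16-b->S18; S17-a->S6; S17-b->S19; S18-a->S19; S18-b->S19; S19-a->S13; S19-b->S13

Build one automaton per condition and run them in lockstep. The first has 4 states tracking the input length modulo 4; the second has 5 states tracking whether and how much of `abbb` has been seen. A product state is a pair (one from each), accepting exactly when both do.
20 states suffice.
          a    b  
>  S0     S1   S2 
   S1     S3   S4 
   S2     S3   S5 
   S3     S6   S7 
   S4     S6   S8 
   S5     S6   S9 
   S6    S10  S11 
   S7    S10  S12 
   S8    S10  S13 
   S9    S10   S0 
   S10    S1  S14 
   S11    S1  S15 
   S12    S1  S16 
   S13   S16  S16 
   S14    S3  S17 
   S15    S3  S18 
   S16   S18  S18 
   S17    S6  S19 
   S18   S19  S19 
 * S19   S13  S13 
(> = start, * = accepting)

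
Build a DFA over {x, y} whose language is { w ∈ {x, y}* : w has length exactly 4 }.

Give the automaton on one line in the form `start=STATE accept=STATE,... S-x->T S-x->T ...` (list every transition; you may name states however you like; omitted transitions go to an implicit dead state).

start=q0 accept=q4 q0-x->q1 q0-y->q1 q1-x->q2 q1-y->q2 q2-x->q3 q2-y->q3 q3-x->q4 q3-y->q4 q4-x->q5 q4-y->q5 q5-x->q5 q5-y->q5

We only need to distinguish lengths 0, 1, …, 4, and '>4'. Chain q0 → q1 → q2 → q3 → q4 → q5 on every symbol, with q5 looping. Accepting states: {q4}.
6 states suffice.
        x   y  
>  q0   q1  q1 
   q1   q2  q2 
   q2   q3  q3 
   q3   q4  q4 
 * q4   q5  q5 
   q5   q5  q5 
(> = start, * = accepting)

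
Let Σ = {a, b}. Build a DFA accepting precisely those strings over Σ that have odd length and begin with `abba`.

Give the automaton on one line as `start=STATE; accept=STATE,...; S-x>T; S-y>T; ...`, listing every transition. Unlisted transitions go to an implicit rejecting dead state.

Build one automaton per condition and run them in lockstep. The first has 2 states tracking the input length modulo 2; the second has 6 states tracking whether the input so far still matches the prefix `abba`. A product state is a pair (one from each), accepting exactly when both do.
        a   b  
>  q0   q1  q2 
   q1   q3  q4 
   q2   q3  q3 
   q3   q2  q2 
   q4   q2  q5 
   q5   q6  q3 
   q6   q7  q7 
 * q7   q6  q6 
(> = start, * = accepting)

start=q0; accept=q7; q0-a>q1; q0-b>q2; q1-a>q3; q1-b>q4; q2-a>q3; q2-b>q3; q3-a>q2; q3-b>q2; q4-a>q2; q4-b>q5; q5-a>q6; q5-b>q3; q6-a>q7; q6-b>q7; q7-a>q6; q7-b>q6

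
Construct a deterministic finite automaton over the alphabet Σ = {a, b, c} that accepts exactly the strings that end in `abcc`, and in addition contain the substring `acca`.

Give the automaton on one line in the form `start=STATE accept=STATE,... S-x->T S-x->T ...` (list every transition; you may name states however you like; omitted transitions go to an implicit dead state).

start=q0 accept=q8 q0-a->q1 q0-b->q0 q0-c->q0 q1-a->q1 q1-b->q0 q1-c->q2 q2-a->q1 q2-b->q0 q2-c->q3 q3-a->q4 q3-b->q0 q3-c->q0 q4-a->q4 q4-b->q5 q4-c->q6 q5-a->q4 q5-b->q6 q5-c->q7 q6-a->q4 q6-b->q6 q6-c->q6 q7-a->q4 q7-b->q6 q7-c->q8 q8-a->q4 q8-b->q6 q8-c->q6

Build one automaton per condition and run them in lockstep. One (5 states) tracks how much of the suffix `abcc` has currently been matched; the other (5 states) tracks whether and how much of `acca` has been seen. Each combined state is a pair, one component from each; accept when both components accept. Minimizing collapses redundant product states.
9 states suffice.
        a   b   c  
>  q0   q1  q0  q0 
   q1   q1  q0  q2 
   q2   q1  q0  q3 
   q3   q4  q0  q0 
   q4   q4  q5  q6 
   q5   q4  q6  q7 
   q6   q4  q6  q6 
   q7   q4  q6  q8 
 * q8   q4  q6  q6 
(> = start, * = accepting)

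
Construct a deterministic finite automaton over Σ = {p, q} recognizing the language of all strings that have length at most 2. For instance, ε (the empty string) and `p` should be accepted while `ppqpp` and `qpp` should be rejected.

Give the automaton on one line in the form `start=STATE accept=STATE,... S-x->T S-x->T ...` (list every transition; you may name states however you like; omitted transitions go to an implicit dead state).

Count input length up to 3: every symbol moves from s0 toward s3, which means 'more than 2' and absorbs. Accept from {s0, s1, s2}.
4 states suffice.
        p   q  
>* s0   s1  s1 
 * s1   s2  s2 
 * s2   s3  s3 
   s3   s3  s3 
(> = start, * = accepting)

start=s0 accept=s0,s1,s2 s0-p->s1 s0-q->s1 s1-p->s2 s1-q->s2 s2-p->s3 s2-q->s3 s3-p->s3 s3-q->s3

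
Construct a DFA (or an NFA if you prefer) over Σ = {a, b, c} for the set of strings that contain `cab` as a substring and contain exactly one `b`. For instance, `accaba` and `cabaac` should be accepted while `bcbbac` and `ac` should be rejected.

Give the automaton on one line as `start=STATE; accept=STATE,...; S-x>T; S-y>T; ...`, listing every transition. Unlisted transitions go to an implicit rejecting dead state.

start=S0; accept=S8; S0-a>S0; S0-b>S1; S0-c>S2; S1-a>S1; S1-b>S3; S1-c>S4; S2-a>S5; S2-b>S1; S2-c>S2; S3-a>S3; S3-b>S3; S3-c>S6; S4-a>S7; S4-b>S3; S4-c>S4; S5-a>S0; S5-b>S8; S5-c>S2; S6-a>S9; S6-b>S3; S6-c>S6; S7-a>S1; S7-b>S10; S7-c>S4; S8-a>S8; S8-b>S10; S8-c>S8; S9-a>S3; S9-b>S10; S9-c>S6; S10-a>S10; S10-b>S10; S10-c>S10

Run two small machines in parallel and take their product. The first has 4 states tracking whether and how much of `cab` has been seen; the second has 3 states tracking the count of `b`s, saturating at 2. A product state is a pair (one from each), accepting exactly when both do.
With 11 states:
          a    b    c  
>  S0     S0   S1   S2 
   S1     S1   S3   S4 
   S2     S5   S1   S2 
   S3     S3   S3   S6 
   S4     S7   S3   S4 
   S5     S0   S8   S2 
   S6     S9   S3   S6 
   S7     S1  S10   S4 
 * S8     S8  S10   S8 
   S9     S3  S10   S6 
   S10   S10  S10  S10 
(> = start, * = accepting)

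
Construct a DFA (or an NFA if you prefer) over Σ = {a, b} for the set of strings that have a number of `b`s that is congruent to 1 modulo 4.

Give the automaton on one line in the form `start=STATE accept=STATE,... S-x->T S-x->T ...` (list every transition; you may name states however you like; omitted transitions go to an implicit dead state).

start=q0 accept=q1 q0-a->q0 q0-b->q1 q1-a->q1 q1-b->q2 q2-a->q2 q2-b->q3 q3-a->q3 q3-b->q0

The only thing that matters is how many `b`s have appeared, reduced mod 4. Use one state per residue: q0 for 0, …, q3 for 3. Reading `b` moves to the next residue; anything else stays put. q1 is accepting.
A 4-state machine:
        a   b  
>  q0   q0  q1 
 * q1   q1  q2 
   q2   q2  q3 
   q3   q3  q0 
(> = start, * = accepting)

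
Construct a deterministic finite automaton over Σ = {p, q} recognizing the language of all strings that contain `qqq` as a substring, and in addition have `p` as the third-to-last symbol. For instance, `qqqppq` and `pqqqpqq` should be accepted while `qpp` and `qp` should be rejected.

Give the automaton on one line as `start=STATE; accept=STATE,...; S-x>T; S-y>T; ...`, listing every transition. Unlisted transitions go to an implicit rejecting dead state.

Build one automaton per condition and run them in lockstep. One (4 states) tracks whether and how much of `qqq` has been seen; the other (15 states) tracks the last 3 symbols read. Each combined state is a pair, one component from each; accept when both components accept.
          p    q  
>  S0     S1   S2 
   S1     S3   S4 
   S2     S5   S6 
   S3     S7   S8 
   S4     S9  S10 
   S5    S11  S12 
   S6    S13  S14 
   S7     S7   S8 
   S8     S9  S10 
   S9    S11  S12 
   S10   S13  S14 
   S11    S7   S8 
   S12    S9  S10 
   S13   S11  S12 
   S14   S15  S14 
   S15   S16  S17 
   S16   S18  S19 
   S17   S20  S21 
 * S18   S18  S19 
 * S19   S20  S21 
 * S20   S16  S17 
 * S21   S15  S14 
(> = start, * = accepting)

start=S0; accept=S18,S19,S20,S21; S0-p>S1; S0-q>S2; S1-p>S3; S1-q>S4; S2-p>S5; S2-q>S6; S3-p>S7; S3-q>S8; S4-p>S9; S4-q>S10; S5-p>S11; S5-q>S12; S6-p>S13; S6-q>S14; S7-p>S7; S7-q>S8; S8-p>S9; S8-q>S10; S9-p>S11; S9-q>S12; S10-p>S13; S10-q>S14; S11-p>S7; S11-q>S8; S12-p>S9; S12-q>S10; S13-p>S11; S13-q>S12; S14-p>S15; S14-q>S14; S15-p>S16; S15-q>S17; S16-p>S18; S16-q>S19; S17-p>S20; S17-q>S21; S18-p>S18; S18-q>S19; S19-p>S20; S19-q>S21; S20-p>S16; S20-q>S17; S21-p>S15; S21-q>S14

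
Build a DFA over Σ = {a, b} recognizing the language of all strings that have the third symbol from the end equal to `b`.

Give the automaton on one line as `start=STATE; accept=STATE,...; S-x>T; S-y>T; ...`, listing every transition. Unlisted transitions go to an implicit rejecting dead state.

start=S0; accept=S11,S12,S13,S14; S0-a>S1; S0-b>S2; S1-a>S3; S1-b>S4; S2-a>S5; S2-b>S6; S3-a>S7; S3-b>S8; S4-a>S9; S4-b>S10; S5-a>S11; S5-b>S12; S6-a>S13; S6-b>S14; S7-a>S7; S7-b>S8; S8-a>S9; S8-b>S10; S9-a>S11; S9-b>S12; S10-a>S13; S10-b>S14; S11-a>S7; S11-b>S8; S12-a>S9; S12-b>S10; S13-a>S11; S13-b>S12; S14-a>S13; S14-b>S14

Because acceptance depends on a position counted from the end, the machine has to buffer the most recent 3 symbols. Make each state the string of the last up-to-3 symbols read; on input `x` shift the window left and append `x`. Accept when the buffered window has length 3 and begins with `b`.
          a    b  
>  S0     S1   S2 
   S1     S3   S4 
   S2     S5   S6 
   S3     S7   S8 
   S4     S9  S10 
   S5    S11  S12 
   S6    S13  S14 
   S7     S7   S8 
   S8     S9  S10 
   S9    S11  S12 
   S10   S13  S14 
 * S11    S7   S8 
 * S12    S9  S10 
 * S13   S11  S12 
 * S14   S13  S14 
(> = start, * = accepting)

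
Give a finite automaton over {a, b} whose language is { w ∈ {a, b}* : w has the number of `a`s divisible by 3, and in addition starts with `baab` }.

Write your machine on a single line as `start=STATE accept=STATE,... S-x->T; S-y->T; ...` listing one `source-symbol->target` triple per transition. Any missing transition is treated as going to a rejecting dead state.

start=q0; accept=q6; q0-a->q1; q0-b->q2; q1-a->q1; q1-b->q1; q2-a->q3; q2-b->q1; q3-a->q4; q3-b->q1; q4-a->q1; q4-b->q5; q5-a->q6; q5-b->q5; q6-a->q7; q6-b->q6; q7-a->q5; q7-b->q7

Run two small machines in parallel and take their product. One (3 states) tracks the count of `a`s modulo 3; the other (6 states) tracks whether the input so far still matches the prefix `baab`. Each combined state is a pair, one component from each; accept when both components accept. After merging equivalent states the machine shrinks.
        a   b  
>  q0   q1  q2 
   q1   q1  q1 
   q2   q3  q1 
   q3   q4  q1 
   q4   q1  q5 
   q5   q6  q5 
 * q6   q7  q6 
   q7   q5  q7 
(> = start, * = accepting)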